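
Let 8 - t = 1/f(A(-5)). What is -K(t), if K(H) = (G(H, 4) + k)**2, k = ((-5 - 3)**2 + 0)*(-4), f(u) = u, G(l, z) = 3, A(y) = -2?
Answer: -64009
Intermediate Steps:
t = 17/2 (t = 8 - 1/(-2) = 8 - 1*(-1/2) = 8 + 1/2 = 17/2 ≈ 8.5000)
k = -256 (k = ((-8)**2 + 0)*(-4) = (64 + 0)*(-4) = 64*(-4) = -256)
K(H) = 64009 (K(H) = (3 - 256)**2 = (-253)**2 = 64009)
-K(t) = -1*64009 = -64009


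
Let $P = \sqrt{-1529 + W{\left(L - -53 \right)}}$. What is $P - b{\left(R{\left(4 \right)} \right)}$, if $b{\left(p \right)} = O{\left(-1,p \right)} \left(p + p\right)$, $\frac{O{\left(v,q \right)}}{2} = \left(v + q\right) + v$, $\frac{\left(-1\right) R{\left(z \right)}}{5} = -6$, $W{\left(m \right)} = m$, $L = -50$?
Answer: $-3360 + i \sqrt{1526} \approx -3360.0 + 39.064 i$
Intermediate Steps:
$R{\left(z \right)} = 30$ ($R{\left(z \right)} = \left(-5\right) \left(-6\right) = 30$)
$O{\left(v,q \right)} = 2 q + 4 v$ ($O{\left(v,q \right)} = 2 \left(\left(v + q\right) + v\right) = 2 \left(\left(q + v\right) + v\right) = 2 \left(q + 2 v\right) = 2 q + 4 v$)
$P = i \sqrt{1526}$ ($P = \sqrt{-1529 - -3} = \sqrt{-1529 + \left(-50 + 53\right)} = \sqrt{-1529 + 3} = \sqrt{-1526} = i \sqrt{1526} \approx 39.064 i$)
$b{\left(p \right)} = 2 p \left(-4 + 2 p\right)$ ($b{\left(p \right)} = \left(2 p + 4 \left(-1\right)\right) \left(p + p\right) = \left(2 p - 4\right) 2 p = \left(-4 + 2 p\right) 2 p = 2 p \left(-4 + 2 p\right)$)
$P - b{\left(R{\left(4 \right)} \right)} = i \sqrt{1526} - 4 \cdot 30 \left(-2 + 30\right) = i \sqrt{1526} - 4 \cdot 30 \cdot 28 = i \sqrt{1526} - 3360 = -3360 + i \sqrt{1526}$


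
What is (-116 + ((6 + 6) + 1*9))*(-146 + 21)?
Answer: 11875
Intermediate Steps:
(-116 + ((6 + 6) + 1*9))*(-146 + 21) = (-116 + (12 + 9))*(-125) = (-116 + 21)*(-125) = -95*(-125) = 11875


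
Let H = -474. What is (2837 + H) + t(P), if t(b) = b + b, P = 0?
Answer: 2363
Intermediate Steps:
t(b) = 2*b
(2837 + H) + t(P) = (2837 - 474) + 2*0 = 2363 + 0 = 2363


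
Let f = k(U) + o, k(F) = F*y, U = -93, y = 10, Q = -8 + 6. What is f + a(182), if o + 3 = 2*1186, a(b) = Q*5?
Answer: 1429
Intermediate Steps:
Q = -2
k(F) = 10*F (k(F) = F*10 = 10*F)
a(b) = -10 (a(b) = -2*5 = -10)
o = 2369 (o = -3 + 2*1186 = -3 + 2372 = 2369)
f = 1439 (f = 10*(-93) + 2369 = -930 + 2369 = 1439)
f + a(182) = 1439 - 10 = 1429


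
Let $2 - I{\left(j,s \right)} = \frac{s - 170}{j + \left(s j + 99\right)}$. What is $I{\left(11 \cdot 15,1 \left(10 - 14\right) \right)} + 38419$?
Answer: $\frac{2535757}{66} \approx 38421.0$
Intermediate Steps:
$I{\left(j,s \right)} = 2 - \frac{-170 + s}{99 + j + j s}$ ($I{\left(j,s \right)} = 2 - \frac{s - 170}{j + \left(s j + 99\right)} = 2 - \frac{-170 + s}{j + \left(j s + 99\right)} = 2 - \frac{-170 + s}{j + \left(99 + j s\right)} = 2 - \frac{-170 + s}{99 + j + j s}$)
$I{\left(11 \cdot 15,1 \left(10 - 14\right) \right)} + 38419 = \frac{368 - 1 \left(10 - 14\right) + 2 \cdot 11 \cdot 15 + 2 \cdot 11 \cdot 15 \cdot 1 \left(10 - 14\right)}{99 + 11 \cdot 15 + 11 \cdot 15 \cdot 1 \left(10 - 14\right)} + 38419 = \frac{368 - 1 \left(-4\right) + 2 \cdot 165 + 2 \cdot 165 \cdot 1 \left(-4\right)}{99 + 165 + 165 \cdot 1 \left(-4\right)} + 38419 = \frac{368 - -4 + 330 + 2 \cdot 165 \left(-4\right)}{99 + 165 + 165 \left(-4\right)} + 38419 = \frac{368 + 4 + 330 - 1320}{99 + 165 - 660} + 38419 = \frac{1}{-396} \left(-618\right) + 38419 = \left(- \frac{1}{396}\right) \left(-618\right) + 38419 = \frac{103}{66} + 38419 = \frac{2535757}{66}$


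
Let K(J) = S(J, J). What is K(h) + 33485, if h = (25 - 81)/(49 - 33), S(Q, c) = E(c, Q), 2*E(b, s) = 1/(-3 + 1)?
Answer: 133939/4 ≈ 33485.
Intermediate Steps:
E(b, s) = -¼ (E(b, s) = 1/(2*(-3 + 1)) = (½)/(-2) = (½)*(-½) = -¼)
S(Q, c) = -¼
h = -7/2 (h = -56/16 = -56*1/16 = -7/2 ≈ -3.5000)
K(J) = -¼
K(h) + 33485 = -¼ + 33485 = 133939/4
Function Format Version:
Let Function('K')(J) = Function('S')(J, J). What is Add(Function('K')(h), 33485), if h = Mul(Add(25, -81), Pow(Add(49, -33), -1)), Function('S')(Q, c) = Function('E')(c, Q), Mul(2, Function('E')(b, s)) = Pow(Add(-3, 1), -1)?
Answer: Rational(133939, 4) ≈ 33485.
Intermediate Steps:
Function('E')(b, s) = Rational(-1, 4) (Function('E')(b, s) = Mul(Rational(1, 2), Pow(Add(-3, 1), -1)) = Mul(Rational(1, 2), Pow(-2, -1)) = Mul(Rational(1, 2), Rational(-1, 2)) = Rational(-1, 4))
Function('S')(Q, c) = Rational(-1, 4)
h = Rational(-7, 2) (h = Mul(-56, Pow(16, -1)) = Mul(-56, Rational(1, 16)) = Rational(-7, 2) ≈ -3.5000)
Function('K')(J) = Rational(-1, 4)
Add(Function('K')(h), 33485) = Add(Rational(-1, 4), 33485) = Rational(133939, 4)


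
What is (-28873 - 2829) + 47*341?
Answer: -15675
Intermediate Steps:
(-28873 - 2829) + 47*341 = -31702 + 16027 = -15675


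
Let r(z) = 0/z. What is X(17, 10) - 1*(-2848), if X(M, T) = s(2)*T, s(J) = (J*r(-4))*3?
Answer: 2848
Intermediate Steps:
r(z) = 0
s(J) = 0 (s(J) = (J*0)*3 = 0*3 = 0)
X(M, T) = 0 (X(M, T) = 0*T = 0)
X(17, 10) - 1*(-2848) = 0 - 1*(-2848) = 0 + 2848 = 2848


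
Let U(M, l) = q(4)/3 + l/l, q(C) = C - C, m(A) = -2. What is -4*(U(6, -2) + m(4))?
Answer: 4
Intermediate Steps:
q(C) = 0
U(M, l) = 1 (U(M, l) = 0/3 + l/l = 0*(⅓) + 1 = 0 + 1 = 1)
-4*(U(6, -2) + m(4)) = -4*(1 - 2) = -4*(-1) = 4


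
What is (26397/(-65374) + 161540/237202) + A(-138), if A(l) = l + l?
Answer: -2137794862241/7753421774 ≈ -275.72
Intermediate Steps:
A(l) = 2*l
(26397/(-65374) + 161540/237202) + A(-138) = (26397/(-65374) + 161540/237202) + 2*(-138) = (26397*(-1/65374) + 161540*(1/237202)) - 276 = (-26397/65374 + 80770/118601) - 276 = 2149547383/7753421774 - 276 = -2137794862241/7753421774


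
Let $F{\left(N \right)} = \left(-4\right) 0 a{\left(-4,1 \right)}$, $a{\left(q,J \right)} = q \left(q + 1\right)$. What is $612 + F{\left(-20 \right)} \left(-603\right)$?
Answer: $612$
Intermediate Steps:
$a{\left(q,J \right)} = q \left(1 + q\right)$
$F{\left(N \right)} = 0$ ($F{\left(N \right)} = \left(-4\right) 0 \left(- 4 \left(1 - 4\right)\right) = 0 \left(\left(-4\right) \left(-3\right)\right) = 0 \cdot 12 = 0$)
$612 + F{\left(-20 \right)} \left(-603\right) = 612 + 0 \left(-603\right) = 612 + 0 = 612$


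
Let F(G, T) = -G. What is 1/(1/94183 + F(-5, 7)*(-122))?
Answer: -94183/57451629 ≈ -0.0016393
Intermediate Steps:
1/(1/94183 + F(-5, 7)*(-122)) = 1/(1/94183 - 1*(-5)*(-122)) = 1/(1/94183 + 5*(-122)) = 1/(1/94183 - 610) = 1/(-57451629/94183) = -94183/57451629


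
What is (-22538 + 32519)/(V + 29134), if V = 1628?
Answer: 1109/3418 ≈ 0.32446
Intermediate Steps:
(-22538 + 32519)/(V + 29134) = (-22538 + 32519)/(1628 + 29134) = 9981/30762 = 9981*(1/30762) = 1109/3418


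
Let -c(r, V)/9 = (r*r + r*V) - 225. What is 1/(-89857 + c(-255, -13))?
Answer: -1/702892 ≈ -1.4227e-6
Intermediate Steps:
c(r, V) = 2025 - 9*r**2 - 9*V*r (c(r, V) = -9*((r*r + r*V) - 225) = -9*((r**2 + V*r) - 225) = -9*(-225 + r**2 + V*r) = 2025 - 9*r**2 - 9*V*r)
1/(-89857 + c(-255, -13)) = 1/(-89857 + (2025 - 9*(-255)**2 - 9*(-13)*(-255))) = 1/(-89857 + (2025 - 9*65025 - 29835)) = 1/(-89857 + (2025 - 585225 - 29835)) = 1/(-89857 - 613035) = 1/(-702892) = -1/702892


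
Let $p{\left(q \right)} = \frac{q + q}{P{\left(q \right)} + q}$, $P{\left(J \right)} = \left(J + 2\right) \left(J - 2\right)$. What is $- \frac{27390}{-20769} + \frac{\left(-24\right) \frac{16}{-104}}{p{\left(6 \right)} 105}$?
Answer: $\frac{1930678}{1349985} \approx 1.4301$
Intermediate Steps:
$P{\left(J \right)} = \left(-2 + J\right) \left(2 + J\right)$ ($P{\left(J \right)} = \left(2 + J\right) \left(-2 + J\right) = \left(-2 + J\right) \left(2 + J\right)$)
$p{\left(q \right)} = \frac{2 q}{-4 + q + q^{2}}$ ($p{\left(q \right)} = \frac{q + q}{\left(-4 + q^{2}\right) + q} = \frac{2 q}{-4 + q + q^{2}}$)
$- \frac{27390}{-20769} + \frac{\left(-24\right) \frac{16}{-104}}{p{\left(6 \right)} 105} = - \frac{27390}{-20769} + \frac{\left(-24\right) \frac{16}{-104}}{2 \cdot 6 \frac{1}{-4 + 6 + 6^{2}} \cdot 105} = \left(-27390\right) \left(- \frac{1}{20769}\right) + \frac{\left(-24\right) 16 \left(- \frac{1}{104}\right)}{2 \cdot 6 \frac{1}{-4 + 6 + 36} \cdot 105} = \frac{9130}{6923} + \frac{\left(-24\right) \left(- \frac{2}{13}\right)}{2 \cdot 6 \cdot \frac{1}{38} \cdot 105} = \frac{9130}{6923} + \frac{48}{13 \cdot 2 \cdot 6 \cdot \frac{1}{38} \cdot 105} = \frac{9130}{6923} + \frac{48}{13 \cdot \frac{6}{19} \cdot 105} = \frac{9130}{6923} + \frac{48}{13 \cdot \frac{630}{19}} = \frac{9130}{6923} + \frac{48}{13} \cdot \frac{19}{630} = \frac{9130}{6923} + \frac{152}{1365} = \frac{1930678}{1349985}$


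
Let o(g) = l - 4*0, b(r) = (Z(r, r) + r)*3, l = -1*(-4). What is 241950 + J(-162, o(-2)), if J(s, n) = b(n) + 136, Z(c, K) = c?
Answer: 242110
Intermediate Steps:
l = 4
b(r) = 6*r (b(r) = (r + r)*3 = (2*r)*3 = 6*r)
o(g) = 4 (o(g) = 4 - 4*0 = 4 + 0 = 4)
J(s, n) = 136 + 6*n (J(s, n) = 6*n + 136 = 136 + 6*n)
241950 + J(-162, o(-2)) = 241950 + (136 + 6*4) = 241950 + (136 + 24) = 241950 + 160 = 242110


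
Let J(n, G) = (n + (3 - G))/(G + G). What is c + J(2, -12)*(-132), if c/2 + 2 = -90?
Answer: -181/2 ≈ -90.500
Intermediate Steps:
c = -184 (c = -4 + 2*(-90) = -4 - 180 = -184)
J(n, G) = (3 + n - G)/(2*G) (J(n, G) = (3 + n - G)/((2*G)) = (3 + n - G)*(1/(2*G)) = (3 + n - G)/(2*G))
c + J(2, -12)*(-132) = -184 + ((½)*(3 + 2 - 1*(-12))/(-12))*(-132) = -184 + ((½)*(-1/12)*(3 + 2 + 12))*(-132) = -184 + ((½)*(-1/12)*17)*(-132) = -184 - 17/24*(-132) = -184 + 187/2 = -181/2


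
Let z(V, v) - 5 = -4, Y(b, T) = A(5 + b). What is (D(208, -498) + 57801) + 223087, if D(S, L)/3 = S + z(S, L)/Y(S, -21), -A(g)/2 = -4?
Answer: 2252099/8 ≈ 2.8151e+5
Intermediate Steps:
A(g) = 8 (A(g) = -2*(-4) = 8)
Y(b, T) = 8
z(V, v) = 1 (z(V, v) = 5 - 4 = 1)
D(S, L) = 3/8 + 3*S (D(S, L) = 3*(S + 1/8) = 3*(1/8 + S) = 3/8 + 3*S)
(D(208, -498) + 57801) + 223087 = ((3/8 + 3*208) + 57801) + 223087 = ((3/8 + 624) + 57801) + 223087 = (4995/8 + 57801) + 223087 = 467403/8 + 223087 = 2252099/8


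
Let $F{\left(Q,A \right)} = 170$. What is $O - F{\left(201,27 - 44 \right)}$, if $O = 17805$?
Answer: $17635$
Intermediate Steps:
$O - F{\left(201,27 - 44 \right)} = 17805 - 170 = 17635$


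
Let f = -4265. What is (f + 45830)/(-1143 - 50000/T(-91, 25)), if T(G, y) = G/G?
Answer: -41565/51143 ≈ -0.81272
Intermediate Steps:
T(G, y) = 1
(f + 45830)/(-1143 - 50000/T(-91, 25)) = (-4265 + 45830)/(-1143 - 50000/1) = 41565/(-1143 - 50000*1) = 41565/(-1143 - 50000) = 41565/(-51143) = 41565*(-1/51143) = -41565/51143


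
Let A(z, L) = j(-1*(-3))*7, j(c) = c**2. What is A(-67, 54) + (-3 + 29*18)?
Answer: 582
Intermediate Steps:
A(z, L) = 63 (A(z, L) = (-1*(-3))**2*7 = 3**2*7 = 9*7 = 63)
A(-67, 54) + (-3 + 29*18) = 63 + (-3 + 29*18) = 63 + (-3 + 522) = 63 + 519 = 582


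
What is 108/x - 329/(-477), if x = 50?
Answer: 33983/11925 ≈ 2.8497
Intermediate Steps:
108/x - 329/(-477) = 108/50 - 329/(-477) = 108*(1/50) - 329*(-1/477) = 54/25 + 329/477 = 33983/11925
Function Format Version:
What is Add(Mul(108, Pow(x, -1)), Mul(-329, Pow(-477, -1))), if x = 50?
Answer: Rational(33983, 11925) ≈ 2.8497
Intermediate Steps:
Add(Mul(108, Pow(x, -1)), Mul(-329, Pow(-477, -1))) = Add(Mul(108, Pow(50, -1)), Mul(-329, Pow(-477, -1))) = Add(Mul(108, Rational(1, 50)), Mul(-329, Rational(-1, 477))) = Add(Rational(54, 25), Rational(329, 477)) = Rational(33983, 11925)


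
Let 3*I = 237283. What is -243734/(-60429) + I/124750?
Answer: 11728469323/2512839250 ≈ 4.6674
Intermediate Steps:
I = 237283/3 (I = (⅓)*237283 = 237283/3 ≈ 79094.)
-243734/(-60429) + I/124750 = -243734/(-60429) + (237283/3)/124750 = -243734*(-1/60429) + (237283/3)*(1/124750) = 243734/60429 + 237283/374250 = 11728469323/2512839250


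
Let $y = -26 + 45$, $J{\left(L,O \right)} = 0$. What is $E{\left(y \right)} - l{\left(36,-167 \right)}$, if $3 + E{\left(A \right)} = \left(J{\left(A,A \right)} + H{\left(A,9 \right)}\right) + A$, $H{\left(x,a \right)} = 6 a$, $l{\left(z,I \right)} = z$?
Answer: $34$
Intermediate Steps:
$y = 19$
$E{\left(A \right)} = 51 + A$ ($E{\left(A \right)} = -3 + \left(\left(0 + 6 \cdot 9\right) + A\right) = -3 + \left(\left(0 + 54\right) + A\right) = -3 + \left(54 + A\right) = 51 + A$)
$E{\left(y \right)} - l{\left(36,-167 \right)} = \left(51 + 19\right) - 36 = 70 - 36 = 34$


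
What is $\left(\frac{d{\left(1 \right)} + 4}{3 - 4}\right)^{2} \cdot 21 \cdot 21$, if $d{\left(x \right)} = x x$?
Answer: $11025$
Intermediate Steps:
$d{\left(x \right)} = x^{2}$
$\left(\frac{d{\left(1 \right)} + 4}{3 - 4}\right)^{2} \cdot 21 \cdot 21 = \left(\frac{1^{2} + 4}{3 - 4}\right)^{2} \cdot 21 \cdot 21 = \left(\frac{1 + 4}{-1}\right)^{2} \cdot 21 \cdot 21 = \left(5 \left(-1\right)\right)^{2} \cdot 21 \cdot 21 = \left(-5\right)^{2} \cdot 21 \cdot 21 = 25 \cdot 21 \cdot 21 = 525 \cdot 21 = 11025$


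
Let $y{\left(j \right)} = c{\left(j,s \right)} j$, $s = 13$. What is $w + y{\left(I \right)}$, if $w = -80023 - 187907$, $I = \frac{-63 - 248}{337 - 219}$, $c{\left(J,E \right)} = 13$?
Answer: $- \frac{31619783}{118} \approx -2.6796 \cdot 10^{5}$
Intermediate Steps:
$I = - \frac{311}{118} \approx -2.6356$
$w = -267930$ ($w = -80023 - 187907 = -267930$)
$y{\left(j \right)} = 13 j$
$w + y{\left(I \right)} = -267930 + 13 \left(- \frac{311}{118}\right) = -267930 - \frac{4043}{118} = - \frac{31619783}{118}$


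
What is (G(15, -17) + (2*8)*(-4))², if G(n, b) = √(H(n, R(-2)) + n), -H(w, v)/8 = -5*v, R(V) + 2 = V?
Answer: (64 - I*√145)² ≈ 3951.0 - 1541.3*I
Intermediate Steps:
R(V) = -2 + V
H(w, v) = 40*v (H(w, v) = -(-40)*v = 40*v)
G(n, b) = √(-160 + n) (G(n, b) = √(40*(-2 - 2) + n) = √(40*(-4) + n) = √(-160 + n))
(G(15, -17) + (2*8)*(-4))² = (√(-160 + 15) + (2*8)*(-4))² = (√(-145) + 16*(-4))² = (I*√145 - 64)² = (-64 + I*√145)²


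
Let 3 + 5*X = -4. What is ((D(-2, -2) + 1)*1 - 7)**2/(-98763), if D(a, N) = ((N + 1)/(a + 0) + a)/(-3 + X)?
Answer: -20667/63735056 ≈ -0.00032426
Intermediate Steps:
X = -7/5 (X = -3/5 + (1/5)*(-4) = -3/5 - 4/5 = -7/5 ≈ -1.4000)
D(a, N) = -5*a/22 - 5*(1 + N)/(22*a) (D(a, N) = ((N + 1)/(a + 0) + a)/(-3 - 7/5) = ((1 + N)/a + a)/(-22/5) = ((1 + N)/a + a)*(-5/22) = (a + (1 + N)/a)*(-5/22) = -5*a/22 - 5*(1 + N)/(22*a))
((D(-2, -2) + 1)*1 - 7)**2/(-98763) = (((5/22)*(-1 - 1*(-2) - 1*(-2)**2)/(-2) + 1)*1 - 7)**2/(-98763) = (((5/22)*(-1/2)*(-1 + 2 - 1*4) + 1)*1 - 7)**2*(-1/98763) = (((5/22)*(-1/2)*(-1 + 2 - 4) + 1)*1 - 7)**2*(-1/98763) = (((5/22)*(-1/2)*(-3) + 1)*1 - 7)**2*(-1/98763) = ((15/44 + 1)*1 - 7)**2*(-1/98763) = ((59/44)*1 - 7)**2*(-1/98763) = (59/44 - 7)**2*(-1/98763) = (-249/44)**2*(-1/98763) = (62001/1936)*(-1/98763) = -20667/63735056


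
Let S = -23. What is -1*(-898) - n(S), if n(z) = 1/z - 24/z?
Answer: 897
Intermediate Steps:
n(z) = -23/z (n(z) = 1/z - 24/z = -23/z)
-1*(-898) - n(S) = -1*(-898) - (-23)/(-23) = 898 - (-23)*(-1)/23 = 898 - 1*1 = 898 - 1 = 897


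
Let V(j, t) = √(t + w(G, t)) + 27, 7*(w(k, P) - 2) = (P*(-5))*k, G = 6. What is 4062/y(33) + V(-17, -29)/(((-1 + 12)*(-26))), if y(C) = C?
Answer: 35177/286 - √4767/2002 ≈ 122.96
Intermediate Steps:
w(k, P) = 2 - 5*P*k/7 (w(k, P) = 2 + ((P*(-5))*k)/7 = 2 + ((-5*P)*k)/7 = 2 + (-5*P*k)/7 = 2 - 5*P*k/7)
V(j, t) = 27 + √(2 - 23*t/7) (V(j, t) = √(t + (2 - 5/7*t*6)) + 27 = √(t + (2 - 30*t/7)) + 27 = √(2 - 23*t/7) + 27 = 27 + √(2 - 23*t/7))
4062/y(33) + V(-17, -29)/(((-1 + 12)*(-26))) = 4062/33 + (27 + √(98 - 161*(-29))/7)/(((-1 + 12)*(-26))) = 4062*(1/33) + (27 + √(98 + 4669)/7)/((11*(-26))) = 1354/11 + (27 + √4767/7)/(-286) = 1354/11 + (27 + √4767/7)*(-1/286) = 1354/11 + (-27/286 - √4767/2002) = 35177/286 - √4767/2002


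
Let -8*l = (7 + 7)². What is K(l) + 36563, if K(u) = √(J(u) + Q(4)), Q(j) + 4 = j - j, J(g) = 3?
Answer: 36563 + I ≈ 36563.0 + 1.0*I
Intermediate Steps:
Q(j) = -4 (Q(j) = -4 + (j - j) = -4 + 0 = -4)
l = -49/2 (l = -(7 + 7)²/8 = -⅛*14² = -⅛*196 = -49/2 ≈ -24.500)
K(u) = I (K(u) = √(3 - 4) = √(-1) = I)
K(l) + 36563 = I + 36563 = 36563 + I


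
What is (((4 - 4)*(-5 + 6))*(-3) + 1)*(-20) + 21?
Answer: 1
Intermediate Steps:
(((4 - 4)*(-5 + 6))*(-3) + 1)*(-20) + 21 = ((0*1)*(-3) + 1)*(-20) + 21 = (0*(-3) + 1)*(-20) + 21 = (0 + 1)*(-20) + 21 = 1*(-20) + 21 = -20 + 21 = 1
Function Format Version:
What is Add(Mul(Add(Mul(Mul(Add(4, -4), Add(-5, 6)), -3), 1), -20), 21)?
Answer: 1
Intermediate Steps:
Add(Mul(Add(Mul(Mul(Add(4, -4), Add(-5, 6)), -3), 1), -20), 21) = Add(Mul(Add(Mul(Mul(0, 1), -3), 1), -20), 21) = Add(Mul(Add(Mul(0, -3), 1), -20), 21) = Add(Mul(Add(0, 1), -20), 21) = Add(Mul(1, -20), 21) = Add(-20, 21) = 1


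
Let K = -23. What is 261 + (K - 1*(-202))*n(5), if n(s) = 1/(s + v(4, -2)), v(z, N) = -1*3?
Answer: 701/2 ≈ 350.50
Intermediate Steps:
v(z, N) = -3
n(s) = 1/(-3 + s) (n(s) = 1/(s - 3) = 1/(-3 + s))
261 + (K - 1*(-202))*n(5) = 261 + (-23 - 1*(-202))/(-3 + 5) = 261 + (-23 + 202)/2 = 261 + 179*(1/2) = 261 + 179/2 = 701/2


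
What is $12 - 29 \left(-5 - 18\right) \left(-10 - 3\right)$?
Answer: $-8659$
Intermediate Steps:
$12 - 29 \left(-5 - 18\right) \left(-10 - 3\right) = 12 - 29 \left(\left(-23\right) \left(-13\right)\right) = 12 - 8671 = -8659$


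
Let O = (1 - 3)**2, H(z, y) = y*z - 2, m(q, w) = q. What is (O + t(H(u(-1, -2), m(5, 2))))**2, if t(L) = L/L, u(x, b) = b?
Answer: 25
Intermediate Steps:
H(z, y) = -2 + y*z
O = 4 (O = (-2)**2 = 4)
t(L) = 1
(O + t(H(u(-1, -2), m(5, 2))))**2 = (4 + 1)**2 = 5**2 = 25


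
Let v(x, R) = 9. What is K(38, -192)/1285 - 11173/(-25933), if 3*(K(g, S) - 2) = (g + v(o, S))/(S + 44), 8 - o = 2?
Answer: 6396453073/14795813820 ≈ 0.43231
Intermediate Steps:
o = 6 (o = 8 - 1*2 = 8 - 2 = 6)
K(g, S) = 2 + (9 + g)/(3*(44 + S)) (K(g, S) = 2 + ((g + 9)/(S + 44))/3 = 2 + ((9 + g)/(44 + S))/3 = 2 + (9 + g)/(3*(44 + S)))
K(38, -192)/1285 - 11173/(-25933) = ((273 + 38 + 6*(-192))/(3*(44 - 192)))/1285 - 11173/(-25933) = ((1/3)*(273 + 38 - 1152)/(-148))*(1/1285) - 11173*(-1/25933) = ((1/3)*(-1/148)*(-841))*(1/1285) + 11173/25933 = (841/444)*(1/1285) + 11173/25933 = 841/570540 + 11173/25933 = 6396453073/14795813820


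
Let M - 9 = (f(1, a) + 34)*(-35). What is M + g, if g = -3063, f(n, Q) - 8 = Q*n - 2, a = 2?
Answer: -4524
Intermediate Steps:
f(n, Q) = 6 + Q*n (f(n, Q) = 8 + (Q*n - 2) = 8 + (-2 + Q*n) = 6 + Q*n)
M = -1461 (M = 9 + ((6 + 2*1) + 34)*(-35) = 9 + ((6 + 2) + 34)*(-35) = 9 + (8 + 34)*(-35) = 9 + 42*(-35) = 9 - 1470 = -1461)
M + g = -1461 - 3063 = -4524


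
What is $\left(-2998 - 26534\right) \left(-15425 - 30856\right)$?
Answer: $1366770492$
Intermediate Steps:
$\left(-2998 - 26534\right) \left(-15425 - 30856\right) = \left(-29532\right) \left(-46281\right) = 1366770492$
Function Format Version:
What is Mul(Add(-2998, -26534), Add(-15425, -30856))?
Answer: 1366770492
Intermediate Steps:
Mul(Add(-2998, -26534), Add(-15425, -30856)) = Mul(-29532, -46281) = 1366770492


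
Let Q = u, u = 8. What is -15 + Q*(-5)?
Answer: -55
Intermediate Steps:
Q = 8
-15 + Q*(-5) = -15 + 8*(-5) = -15 - 40 = -55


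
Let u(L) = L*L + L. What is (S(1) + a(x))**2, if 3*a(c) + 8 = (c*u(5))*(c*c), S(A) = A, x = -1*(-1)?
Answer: 625/9 ≈ 69.444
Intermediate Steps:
x = 1
u(L) = L + L**2 (u(L) = L**2 + L = L + L**2)
a(c) = -8/3 + 10*c**3 (a(c) = -8/3 + ((c*(5*(1 + 5)))*(c*c))/3 = -8/3 + ((c*(5*6))*c**2)/3 = -8/3 + ((c*30)*c**2)/3 = -8/3 + ((30*c)*c**2)/3 = -8/3 + (30*c**3)/3 = -8/3 + 10*c**3)
(S(1) + a(x))**2 = (1 + (-8/3 + 10*1**3))**2 = (1 + (-8/3 + 10*1))**2 = (1 + (-8/3 + 10))**2 = (1 + 22/3)**2 = (25/3)**2 = 625/9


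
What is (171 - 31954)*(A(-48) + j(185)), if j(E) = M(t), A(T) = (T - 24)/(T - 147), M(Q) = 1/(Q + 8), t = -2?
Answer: -6642647/390 ≈ -17032.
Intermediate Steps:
M(Q) = 1/(8 + Q)
A(T) = (-24 + T)/(-147 + T)
j(E) = 1/6 (j(E) = 1/(8 - 2) = 1/6)
(171 - 31954)*(A(-48) + j(185)) = (171 - 31954)*((-24 - 48)/(-147 - 48) + 1/6) = -31783*(-72/(-195) + 1/6) = -31783*(-1/195*(-72) + 1/6) = -31783*(24/65 + 1/6) = -31783*209/390 = -6642647/390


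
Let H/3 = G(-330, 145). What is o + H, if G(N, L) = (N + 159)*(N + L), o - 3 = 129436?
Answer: 224344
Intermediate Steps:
o = 129439 (o = 3 + 129436 = 129439)
G(N, L) = (159 + N)*(L + N)
H = 94905 (H = 3*((-330)² + 159*145 + 159*(-330) + 145*(-330)) = 3*(108900 + 23055 - 52470 - 47850) = 3*31635 = 94905)
o + H = 129439 + 94905 = 224344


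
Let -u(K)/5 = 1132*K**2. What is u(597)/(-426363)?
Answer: 672424980/142121 ≈ 4731.4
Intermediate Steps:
u(K) = -5660*K**2
u(597)/(-426363) = -5660*597**2/(-426363) = -5660*356409*(-1/426363) = -2017274940*(-1/426363) = 672424980/142121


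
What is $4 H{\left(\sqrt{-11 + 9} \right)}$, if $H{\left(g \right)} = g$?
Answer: $4 i \sqrt{2} \approx 5.6569 i$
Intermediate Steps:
$4 H{\left(\sqrt{-11 + 9} \right)} = 4 \sqrt{-11 + 9} = 4 \sqrt{-2} = 4 i \sqrt{2}$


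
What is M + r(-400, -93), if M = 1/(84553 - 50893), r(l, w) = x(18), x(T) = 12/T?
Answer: 22441/33660 ≈ 0.66670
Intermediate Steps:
r(l, w) = ⅔ (r(l, w) = 12/18 = 12*(1/18) = ⅔)
M = 1/33660 ≈ 2.9709e-5
M + r(-400, -93) = 1/33660 + ⅔ = 22441/33660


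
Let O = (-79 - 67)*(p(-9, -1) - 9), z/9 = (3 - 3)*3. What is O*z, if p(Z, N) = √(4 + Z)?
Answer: 0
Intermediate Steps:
z = 0 (z = 9*((3 - 3)*3) = 9*(0*3) = 9*0 = 0)
O = 1314 - 146*I*√5 (O = (-79 - 67)*(√(4 - 9) - 9) = -146*(√(-5) - 9) = -146*(I*√5 - 9) = -146*(-9 + I*√5) = 1314 - 146*I*√5 ≈ 1314.0 - 326.47*I)
O*z = (1314 - 146*I*√5)*0 = 0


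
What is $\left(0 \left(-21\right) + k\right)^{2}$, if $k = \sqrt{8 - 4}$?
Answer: $4$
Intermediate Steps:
$k = 2$ ($k = \sqrt{4} = 2$)
$\left(0 \left(-21\right) + k\right)^{2} = \left(0 \left(-21\right) + 2\right)^{2} = \left(0 + 2\right)^{2} = 2^{2} = 4$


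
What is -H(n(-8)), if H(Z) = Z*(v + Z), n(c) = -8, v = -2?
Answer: -80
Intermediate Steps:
H(Z) = Z*(-2 + Z)
-H(n(-8)) = -(-8)*(-2 - 8) = -(-8)*(-10) = -1*80 = -80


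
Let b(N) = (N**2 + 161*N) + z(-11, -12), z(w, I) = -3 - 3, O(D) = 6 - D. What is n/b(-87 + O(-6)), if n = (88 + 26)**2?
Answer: -1083/538 ≈ -2.0130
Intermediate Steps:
z(w, I) = -6
b(N) = -6 + N**2 + 161*N (b(N) = (N**2 + 161*N) - 6 = -6 + N**2 + 161*N)
n = 12996 (n = 114**2 = 12996)
n/b(-87 + O(-6)) = 12996/(-6 + (-87 + (6 - 1*(-6)))**2 + 161*(-87 + (6 - 1*(-6)))) = 12996/(-6 + (-87 + (6 + 6))**2 + 161*(-87 + (6 + 6))) = 12996/(-6 + (-87 + 12)**2 + 161*(-87 + 12)) = 12996/(-6 + (-75)**2 + 161*(-75)) = 12996/(-6 + 5625 - 12075) = 12996/(-6456) = 12996*(-1/6456) = -1083/538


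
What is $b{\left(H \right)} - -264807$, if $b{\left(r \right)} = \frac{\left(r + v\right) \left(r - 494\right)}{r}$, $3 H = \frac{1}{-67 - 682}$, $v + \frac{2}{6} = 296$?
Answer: $\frac{246016488069}{749} \approx 3.2846 \cdot 10^{8}$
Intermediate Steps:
$v = \frac{887}{3}$ ($v = - \frac{1}{3} + 296 = \frac{887}{3} \approx 295.67$)
$H = - \frac{1}{2247}$ ($H = \frac{1}{3 \left(-67 - 682\right)} = \frac{1}{3 \left(-749\right)} = \frac{1}{3} \left(- \frac{1}{749}\right) = - \frac{1}{2247} \approx -0.00044504$)
$b{\left(r \right)} = \frac{\left(-494 + r\right) \left(\frac{887}{3} + r\right)}{r}$ ($b{\left(r \right)} = \frac{\left(r + \frac{887}{3}\right) \left(r - 494\right)}{r} = \frac{\left(\frac{887}{3} + r\right) \left(-494 + r\right)}{r} = \frac{\left(-494 + r\right) \left(\frac{887}{3} + r\right)}{r}$)
$b{\left(H \right)} - -264807 = \left(- \frac{595}{3} - \frac{1}{2247} - \frac{438178}{3 \left(- \frac{1}{2247}\right)}\right) - -264807 = \left(- \frac{595}{3} - \frac{1}{2247} - -328195322\right) + 264807 = \left(- \frac{595}{3} - \frac{1}{2247} + 328195322\right) + 264807 = \frac{245818147626}{749} + 264807 = \frac{246016488069}{749}$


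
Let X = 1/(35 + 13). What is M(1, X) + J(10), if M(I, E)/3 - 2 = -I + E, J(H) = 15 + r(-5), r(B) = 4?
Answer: 353/16 ≈ 22.063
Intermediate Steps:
J(H) = 19 (J(H) = 15 + 4 = 19)
X = 1/48 ≈ 0.020833
M(I, E) = 6 - 3*I + 3*E (M(I, E) = 6 + 3*(-I + E) = 6 + 3*(E - I) = 6 + (-3*I + 3*E) = 6 - 3*I + 3*E)
M(1, X) + J(10) = (6 - 3*1 + 3*(1/48)) + 19 = (6 - 3 + 1/16) + 19 = 49/16 + 19 = 353/16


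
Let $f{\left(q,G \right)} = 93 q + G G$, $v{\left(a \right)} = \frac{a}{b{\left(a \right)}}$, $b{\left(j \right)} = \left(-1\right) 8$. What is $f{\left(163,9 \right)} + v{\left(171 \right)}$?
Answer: $\frac{121749}{8} \approx 15219.0$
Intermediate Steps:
$b{\left(j \right)} = -8$
$v{\left(a \right)} = - \frac{a}{8}$ ($v{\left(a \right)} = \frac{a}{-8} = a \left(- \frac{1}{8}\right) = - \frac{a}{8}$)
$f{\left(q,G \right)} = G^{2} + 93 q$ ($f{\left(q,G \right)} = 93 q + G^{2} = G^{2} + 93 q$)
$f{\left(163,9 \right)} + v{\left(171 \right)} = \left(9^{2} + 93 \cdot 163\right) - \frac{171}{8} = \left(81 + 15159\right) - \frac{171}{8} = 15240 - \frac{171}{8} = \frac{121749}{8}$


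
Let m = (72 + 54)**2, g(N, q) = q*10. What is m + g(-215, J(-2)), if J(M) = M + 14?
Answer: 15996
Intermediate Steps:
J(M) = 14 + M
g(N, q) = 10*q
m = 15876 (m = 126**2 = 15876)
m + g(-215, J(-2)) = 15876 + 10*(14 - 2) = 15876 + 10*12 = 15876 + 120 = 15996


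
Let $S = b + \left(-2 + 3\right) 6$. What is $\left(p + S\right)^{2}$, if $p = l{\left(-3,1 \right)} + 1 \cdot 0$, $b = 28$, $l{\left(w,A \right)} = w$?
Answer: $961$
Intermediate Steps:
$p = -3$ ($p = -3 + 1 \cdot 0 = -3 + 0 = -3$)
$S = 34$ ($S = 28 + \left(-2 + 3\right) 6 = 28 + 1 \cdot 6 = 28 + 6 = 34$)
$\left(p + S\right)^{2} = \left(-3 + 34\right)^{2} = 31^{2} = 961$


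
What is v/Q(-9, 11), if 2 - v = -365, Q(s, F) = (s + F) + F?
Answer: 367/13 ≈ 28.231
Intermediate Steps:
Q(s, F) = s + 2*F (Q(s, F) = (F + s) + F = s + 2*F)
v = 367 (v = 2 - 1*(-365) = 2 + 365 = 367)
v/Q(-9, 11) = 367/(-9 + 2*11) = 367/(-9 + 22) = 367/13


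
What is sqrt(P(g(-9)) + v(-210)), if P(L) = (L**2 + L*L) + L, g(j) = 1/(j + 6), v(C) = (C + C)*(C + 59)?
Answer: sqrt(570779)/3 ≈ 251.83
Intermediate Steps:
v(C) = 2*C*(59 + C) (v(C) = (2*C)*(59 + C) = 2*C*(59 + C))
g(j) = 1/(6 + j)
P(L) = L + 2*L**2 (P(L) = (L**2 + L**2) + L = 2*L**2 + L = L + 2*L**2)
sqrt(P(g(-9)) + v(-210)) = sqrt((1 + 2/(6 - 9))/(6 - 9) + 2*(-210)*(59 - 210)) = sqrt((1 + 2/(-3))/(-3) + 2*(-210)*(-151)) = sqrt(-(1 + 2*(-1/3))/3 + 63420) = sqrt(-(1 - 2/3)/3 + 63420) = sqrt(-1/3*1/3 + 63420) = sqrt(-1/9 + 63420) = sqrt(570779/9) = sqrt(570779)/3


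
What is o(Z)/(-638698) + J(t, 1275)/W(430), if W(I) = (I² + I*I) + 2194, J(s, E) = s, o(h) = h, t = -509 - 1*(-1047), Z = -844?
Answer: 164395615/59397955953 ≈ 0.0027677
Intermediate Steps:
t = 538 (t = -509 + 1047 = 538)
W(I) = 2194 + 2*I² (W(I) = (I² + I²) + 2194 = 2*I² + 2194 = 2194 + 2*I²)
o(Z)/(-638698) + J(t, 1275)/W(430) = -844/(-638698) + 538/(2194 + 2*430²) = -844*(-1/638698) + 538/(2194 + 2*184900) = 422/319349 + 538/(2194 + 369800) = 422/319349 + 538/371994 = 422/319349 + 538*(1/371994) = 422/319349 + 269/185997 = 164395615/59397955953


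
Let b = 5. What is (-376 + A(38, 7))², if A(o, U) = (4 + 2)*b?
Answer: 119716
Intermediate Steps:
A(o, U) = 30 (A(o, U) = (4 + 2)*5 = 6*5 = 30)
(-376 + A(38, 7))² = (-376 + 30)² = (-346)² = 119716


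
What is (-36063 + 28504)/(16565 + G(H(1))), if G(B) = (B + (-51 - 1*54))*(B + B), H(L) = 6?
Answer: -7559/15377 ≈ -0.49158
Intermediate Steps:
G(B) = 2*B*(-105 + B) (G(B) = (B + (-51 - 54))*(2*B) = (B - 105)*(2*B) = (-105 + B)*(2*B) = 2*B*(-105 + B))
(-36063 + 28504)/(16565 + G(H(1))) = (-36063 + 28504)/(16565 + 2*6*(-105 + 6)) = -7559/(16565 + 2*6*(-99)) = -7559/(16565 - 1188) = -7559/15377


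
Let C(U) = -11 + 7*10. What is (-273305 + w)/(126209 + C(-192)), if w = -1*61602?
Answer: -334907/126268 ≈ -2.6524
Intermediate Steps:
C(U) = 59 (C(U) = -11 + 70 = 59)
w = -61602
(-273305 + w)/(126209 + C(-192)) = (-273305 - 61602)/(126209 + 59) = -334907/126268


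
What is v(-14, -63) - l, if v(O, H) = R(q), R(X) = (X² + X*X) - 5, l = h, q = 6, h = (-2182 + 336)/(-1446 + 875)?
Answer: 36411/571 ≈ 63.767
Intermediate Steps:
h = 1846/571 (h = -1846/(-571) = -1846*(-1/571) = 1846/571 ≈ 3.2329)
l = 1846/571 ≈ 3.2329
R(X) = -5 + 2*X² (R(X) = (X² + X²) - 5 = 2*X² - 5 = -5 + 2*X²)
v(O, H) = 67 (v(O, H) = -5 + 2*6² = -5 + 2*36 = -5 + 72 = 67)
v(-14, -63) - l = 67 - 1*1846/571 = 67 - 1846/571 = 36411/571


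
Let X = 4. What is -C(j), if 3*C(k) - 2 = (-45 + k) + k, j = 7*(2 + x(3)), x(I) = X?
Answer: -41/3 ≈ -13.667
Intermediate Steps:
x(I) = 4
j = 42 (j = 7*(2 + 4) = 7*6 = 42)
C(k) = -43/3 + 2*k/3 (C(k) = 2/3 + ((-45 + k) + k)/3 = 2/3 + (-45 + 2*k)/3 = 2/3 + (-15 + 2*k/3) = -43/3 + 2*k/3)
-C(j) = -(-43/3 + (2/3)*42) = -(-43/3 + 28) = -1*41/3 = -41/3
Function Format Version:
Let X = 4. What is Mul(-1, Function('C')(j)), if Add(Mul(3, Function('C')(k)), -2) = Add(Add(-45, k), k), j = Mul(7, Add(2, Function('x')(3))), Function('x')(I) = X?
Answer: Rational(-41, 3) ≈ -13.667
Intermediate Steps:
Function('x')(I) = 4
j = 42 (j = Mul(7, Add(2, 4)) = Mul(7, 6) = 42)
Function('C')(k) = Add(Rational(-43, 3), Mul(Rational(2, 3), k)) (Function('C')(k) = Add(Rational(2, 3), Mul(Rational(1, 3), Add(Add(-45, k), k))) = Add(Rational(2, 3), Mul(Rational(1, 3), Add(-45, Mul(2, k)))) = Add(Rational(2, 3), Add(-15, Mul(Rational(2, 3), k))) = Add(Rational(-43, 3), Mul(Rational(2, 3), k)))
Mul(-1, Function('C')(j)) = Mul(-1, Add(Rational(-43, 3), Mul(Rational(2, 3), 42))) = Mul(-1, Add(Rational(-43, 3), 28)) = Mul(-1, Rational(41, 3)) = Rational(-41, 3)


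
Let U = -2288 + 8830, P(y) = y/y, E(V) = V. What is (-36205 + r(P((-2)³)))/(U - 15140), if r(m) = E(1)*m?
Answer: 6034/1433 ≈ 4.2107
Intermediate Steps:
P(y) = 1
r(m) = m (r(m) = 1*m = m)
U = 6542
(-36205 + r(P((-2)³)))/(U - 15140) = (-36205 + 1)/(6542 - 15140) = -36204/(-8598) = -36204*(-1/8598) = 6034/1433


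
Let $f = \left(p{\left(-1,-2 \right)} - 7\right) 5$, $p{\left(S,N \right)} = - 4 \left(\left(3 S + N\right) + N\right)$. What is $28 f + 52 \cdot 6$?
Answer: $3252$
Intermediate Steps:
$p{\left(S,N \right)} = - 12 S - 8 N$ ($p{\left(S,N \right)} = - 4 \left(\left(N + 3 S\right) + N\right) = - 4 \left(2 N + 3 S\right) = - 12 S - 8 N$)
$f = 105$ ($f = \left(\left(\left(-12\right) \left(-1\right) - -16\right) - 7\right) 5 = \left(\left(12 + 16\right) - 7\right) 5 = \left(28 - 7\right) 5 = 21 \cdot 5 = 105$)
$28 f + 52 \cdot 6 = 28 \cdot 105 + 52 \cdot 6 = 2940 + 312 = 3252$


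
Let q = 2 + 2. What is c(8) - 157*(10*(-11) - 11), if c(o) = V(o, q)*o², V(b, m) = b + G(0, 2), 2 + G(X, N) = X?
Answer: 19381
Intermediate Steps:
G(X, N) = -2 + X
q = 4
V(b, m) = -2 + b (V(b, m) = b + (-2 + 0) = b - 2 = -2 + b)
c(o) = o²*(-2 + o) (c(o) = (-2 + o)*o² = o²*(-2 + o))
c(8) - 157*(10*(-11) - 11) = 8²*(-2 + 8) - 157*(10*(-11) - 11) = 64*6 - 157*(-110 - 11) = 384 - 157*(-121) = 384 + 18997 = 19381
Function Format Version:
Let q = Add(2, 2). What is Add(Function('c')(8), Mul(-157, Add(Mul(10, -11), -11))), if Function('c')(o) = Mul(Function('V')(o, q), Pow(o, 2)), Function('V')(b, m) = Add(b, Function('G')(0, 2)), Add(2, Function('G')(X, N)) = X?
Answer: 19381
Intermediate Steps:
Function('G')(X, N) = Add(-2, X)
q = 4
Function('V')(b, m) = Add(-2, b) (Function('V')(b, m) = Add(b, Add(-2, 0)) = Add(b, -2) = Add(-2, b))
Function('c')(o) = Mul(Pow(o, 2), Add(-2, o)) (Function('c')(o) = Mul(Add(-2, o), Pow(o, 2)) = Mul(Pow(o, 2), Add(-2, o)))
Add(Function('c')(8), Mul(-157, Add(Mul(10, -11), -11))) = Add(Mul(Pow(8, 2), Add(-2, 8)), Mul(-157, Add(Mul(10, -11), -11))) = Add(Mul(64, 6), Mul(-157, Add(-110, -11))) = Add(384, Mul(-157, -121)) = Add(384, 18997) = 19381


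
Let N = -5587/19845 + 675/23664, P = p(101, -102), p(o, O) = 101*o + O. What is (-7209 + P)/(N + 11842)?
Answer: 452392970400/1853675811989 ≈ 0.24405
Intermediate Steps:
p(o, O) = O + 101*o
P = 10099 (P = -102 + 101*101 = -102 + 10201 = 10099)
N = -39605131/156537360 (N = -5587*1/19845 + 675*(1/23664) = -5587/19845 + 225/7888 = -39605131/156537360 ≈ -0.25301)
(-7209 + P)/(N + 11842) = (-7209 + 10099)/(-39605131/156537360 + 11842) = 2890/(1853675811989/156537360) = 2890*(156537360/1853675811989) = 452392970400/1853675811989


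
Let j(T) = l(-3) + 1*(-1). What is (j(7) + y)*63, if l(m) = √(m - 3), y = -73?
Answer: -4662 + 63*I*√6 ≈ -4662.0 + 154.32*I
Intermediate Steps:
l(m) = √(-3 + m)
j(T) = -1 + I*√6 (j(T) = √(-3 - 3) + 1*(-1) = √(-6) - 1 = I*√6 - 1 = -1 + I*√6)
(j(7) + y)*63 = ((-1 + I*√6) - 73)*63 = (-74 + I*√6)*63 = -4662 + 63*I*√6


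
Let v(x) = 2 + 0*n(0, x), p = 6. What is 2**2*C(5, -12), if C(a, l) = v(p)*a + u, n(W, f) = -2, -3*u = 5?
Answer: 100/3 ≈ 33.333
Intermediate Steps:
u = -5/3 (u = -1/3*5 = -5/3 ≈ -1.6667)
v(x) = 2 (v(x) = 2 + 0*(-2) = 2 + 0 = 2)
C(a, l) = -5/3 + 2*a (C(a, l) = 2*a - 5/3 = -5/3 + 2*a)
2**2*C(5, -12) = 2**2*(-5/3 + 2*5) = 4*(-5/3 + 10) = 4*(25/3) = 100/3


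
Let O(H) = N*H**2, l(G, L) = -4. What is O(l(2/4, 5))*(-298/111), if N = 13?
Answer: -61984/111 ≈ -558.41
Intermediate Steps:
O(H) = 13*H**2
O(l(2/4, 5))*(-298/111) = (13*(-4)**2)*(-298/111) = (13*16)*(-298*1/111) = 208*(-298/111) = -61984/111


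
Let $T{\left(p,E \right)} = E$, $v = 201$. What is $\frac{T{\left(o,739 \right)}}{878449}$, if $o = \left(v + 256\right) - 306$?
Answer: $\frac{739}{878449} \approx 0.00084126$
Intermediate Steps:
$o = 151$ ($o = \left(201 + 256\right) - 306 = 457 - 306 = 151$)
$\frac{T{\left(o,739 \right)}}{878449} = \frac{739}{878449}$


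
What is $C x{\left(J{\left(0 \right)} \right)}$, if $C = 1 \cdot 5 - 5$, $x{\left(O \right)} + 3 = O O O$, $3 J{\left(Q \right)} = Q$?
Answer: $0$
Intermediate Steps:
$J{\left(Q \right)} = \frac{Q}{3}$
$x{\left(O \right)} = -3 + O^{3}$ ($x{\left(O \right)} = -3 + O O O = -3 + O^{2} O = -3 + O^{3}$)
$C = 0$ ($C = 5 - 5 = 0$)
$C x{\left(J{\left(0 \right)} \right)} = 0 \left(-3 + \left(\frac{1}{3} \cdot 0\right)^{3}\right) = 0 \left(-3 + 0^{3}\right) = 0 \left(-3 + 0\right) = 0 \left(-3\right) = 0$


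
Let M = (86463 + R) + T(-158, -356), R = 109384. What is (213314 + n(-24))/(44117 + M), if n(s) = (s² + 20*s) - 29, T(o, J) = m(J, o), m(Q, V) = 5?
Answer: 213381/239969 ≈ 0.88920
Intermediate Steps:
T(o, J) = 5
M = 195852 (M = (86463 + 109384) + 5 = 195847 + 5 = 195852)
n(s) = -29 + s² + 20*s
(213314 + n(-24))/(44117 + M) = (213314 + (-29 + (-24)² + 20*(-24)))/(44117 + 195852) = (213314 + (-29 + 576 - 480))/239969 = (213314 + 67)*(1/239969) = 213381*(1/239969) = 213381/239969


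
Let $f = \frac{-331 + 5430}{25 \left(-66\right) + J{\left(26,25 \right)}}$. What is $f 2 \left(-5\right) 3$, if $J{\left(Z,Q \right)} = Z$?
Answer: $\frac{76485}{812} \approx 94.193$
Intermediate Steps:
$f = - \frac{5099}{1624}$ ($f = \frac{-331 + 5430}{25 \left(-66\right) + 26} = \frac{5099}{-1650 + 26} = \frac{5099}{-1624} = 5099 \left(- \frac{1}{1624}\right) = - \frac{5099}{1624} \approx -3.1398$)
$f 2 \left(-5\right) 3 = - \frac{5099 \cdot 2 \left(-5\right) 3}{1624} = - \frac{5099 \left(\left(-10\right) 3\right)}{1624} = \left(- \frac{5099}{1624}\right) \left(-30\right) = \frac{76485}{812}$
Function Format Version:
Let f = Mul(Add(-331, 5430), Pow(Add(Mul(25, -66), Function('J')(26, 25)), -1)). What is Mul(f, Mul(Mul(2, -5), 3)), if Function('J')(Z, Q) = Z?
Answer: Rational(76485, 812) ≈ 94.193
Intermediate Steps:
f = Rational(-5099, 1624) (f = Mul(Add(-331, 5430), Pow(Add(Mul(25, -66), 26), -1)) = Mul(5099, Pow(Add(-1650, 26), -1)) = Mul(5099, Pow(-1624, -1)) = Mul(5099, Rational(-1, 1624)) = Rational(-5099, 1624) ≈ -3.1398)
Mul(f, Mul(Mul(2, -5), 3)) = Mul(Rational(-5099, 1624), Mul(Mul(2, -5), 3)) = Mul(Rational(-5099, 1624), Mul(-10, 3)) = Mul(Rational(-5099, 1624), -30) = Rational(76485, 812)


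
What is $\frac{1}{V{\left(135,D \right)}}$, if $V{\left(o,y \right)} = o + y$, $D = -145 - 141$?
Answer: $- \frac{1}{151} \approx -0.0066225$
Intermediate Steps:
$D = -286$ ($D = -145 - 141 = -286$)
$\frac{1}{V{\left(135,D \right)}} = \frac{1}{135 - 286} = \frac{1}{-151} = - \frac{1}{151}$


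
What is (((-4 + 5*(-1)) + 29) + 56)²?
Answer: 5776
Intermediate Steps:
(((-4 + 5*(-1)) + 29) + 56)² = (((-4 - 5) + 29) + 56)² = ((-9 + 29) + 56)² = (20 + 56)² = 76² = 5776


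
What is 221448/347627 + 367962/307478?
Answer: 98001957159/53443827353 ≈ 1.8337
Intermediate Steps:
221448/347627 + 367962/307478 = 221448*(1/347627) + 367962*(1/307478) = 221448/347627 + 183981/153739 = 98001957159/53443827353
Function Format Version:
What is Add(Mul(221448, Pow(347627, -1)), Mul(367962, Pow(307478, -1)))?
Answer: Rational(98001957159, 53443827353) ≈ 1.8337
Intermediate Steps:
Add(Mul(221448, Pow(347627, -1)), Mul(367962, Pow(307478, -1))) = Add(Mul(221448, Rational(1, 347627)), Mul(367962, Rational(1, 307478))) = Add(Rational(221448, 347627), Rational(183981, 153739)) = Rational(98001957159, 53443827353)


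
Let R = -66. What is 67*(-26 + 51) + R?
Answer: 1609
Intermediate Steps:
67*(-26 + 51) + R = 67*(-26 + 51) - 66 = 67*25 - 66 = 1675 - 66 = 1609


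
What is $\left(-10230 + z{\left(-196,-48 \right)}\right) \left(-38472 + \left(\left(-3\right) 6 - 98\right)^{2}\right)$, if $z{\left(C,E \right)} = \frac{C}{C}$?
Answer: $255888664$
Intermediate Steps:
$z{\left(C,E \right)} = 1$
$\left(-10230 + z{\left(-196,-48 \right)}\right) \left(-38472 + \left(\left(-3\right) 6 - 98\right)^{2}\right) = \left(-10230 + 1\right) \left(-38472 + \left(\left(-3\right) 6 - 98\right)^{2}\right) = - 10229 \left(-38472 + \left(-18 - 98\right)^{2}\right) = - 10229 \left(-38472 + \left(-116\right)^{2}\right) = - 10229 \left(-38472 + 13456\right) = \left(-10229\right) \left(-25016\right) = 255888664$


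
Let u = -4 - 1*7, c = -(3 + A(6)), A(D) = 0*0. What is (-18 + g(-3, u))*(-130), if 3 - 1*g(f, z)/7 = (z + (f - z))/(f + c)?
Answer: 65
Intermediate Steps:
A(D) = 0
c = -3 (c = -(3 + 0) = -1*3 = -3)
u = -11 (u = -4 - 7 = -11)
g(f, z) = 21 - 7*f/(-3 + f) (g(f, z) = 21 - 7*(z + (f - z))/(f - 3) = 21 - 7*f/(-3 + f))
(-18 + g(-3, u))*(-130) = (-18 + 7*(-9 + 2*(-3))/(-3 - 3))*(-130) = (-18 + 7*(-9 - 6)/(-6))*(-130) = (-18 + 7*(-1/6)*(-15))*(-130) = (-18 + 35/2)*(-130) = -1/2*(-130) = 65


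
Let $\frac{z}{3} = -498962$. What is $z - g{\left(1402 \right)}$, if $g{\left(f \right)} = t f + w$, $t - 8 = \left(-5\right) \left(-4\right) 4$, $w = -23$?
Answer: $-1620239$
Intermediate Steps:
$t = 88$ ($t = 8 + \left(-5\right) \left(-4\right) 4 = 8 + 20 \cdot 4 = 8 + 80 = 88$)
$g{\left(f \right)} = -23 + 88 f$ ($g{\left(f \right)} = 88 f - 23 = -23 + 88 f$)
$z = -1496886$ ($z = 3 \left(-498962\right) = -1496886$)
$z - g{\left(1402 \right)} = -1496886 - \left(-23 + 88 \cdot 1402\right) = -1496886 - \left(-23 + 123376\right) = -1496886 - 123353 = -1620239$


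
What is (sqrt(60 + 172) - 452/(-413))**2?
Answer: 39776312/170569 + 1808*sqrt(58)/413 ≈ 266.54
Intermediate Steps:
(sqrt(60 + 172) - 452/(-413))**2 = (sqrt(232) - 452*(-1/413))**2 = (2*sqrt(58) + 452/413)**2 = (452/413 + 2*sqrt(58))**2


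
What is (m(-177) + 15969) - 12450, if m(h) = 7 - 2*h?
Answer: 3880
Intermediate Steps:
(m(-177) + 15969) - 12450 = ((7 - 2*(-177)) + 15969) - 12450 = ((7 + 354) + 15969) - 12450 = (361 + 15969) - 12450 = 16330 - 12450 = 3880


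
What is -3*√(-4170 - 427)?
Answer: -3*I*√4597 ≈ -203.4*I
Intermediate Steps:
-3*√(-4170 - 427) = -3*I*√4597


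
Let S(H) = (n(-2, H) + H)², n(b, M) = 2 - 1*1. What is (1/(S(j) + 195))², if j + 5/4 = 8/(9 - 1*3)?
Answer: 20736/798006001 ≈ 2.5985e-5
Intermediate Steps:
n(b, M) = 1 (n(b, M) = 2 - 1 = 1)
j = 1/12 (j = -5/4 + 8/(9 - 1*3) = -5/4 + 8/(9 - 3) = -5/4 + 8/6 = -5/4 + 8*(⅙) = -5/4 + 4/3 = 1/12 ≈ 0.083333)
S(H) = (1 + H)²
(1/(S(j) + 195))² = (1/((1 + 1/12)² + 195))² = (1/((13/12)² + 195))² = (1/(169/144 + 195))² = (1/(28249/144))² = (144/28249)² = 20736/798006001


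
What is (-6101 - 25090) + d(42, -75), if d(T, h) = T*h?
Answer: -34341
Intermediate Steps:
(-6101 - 25090) + d(42, -75) = (-6101 - 25090) + 42*(-75) = -31191 - 3150 = -34341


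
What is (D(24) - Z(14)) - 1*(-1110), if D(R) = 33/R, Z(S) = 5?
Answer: 8851/8 ≈ 1106.4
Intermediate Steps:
(D(24) - Z(14)) - 1*(-1110) = (33/24 - 1*5) - 1*(-1110) = (33*(1/24) - 5) + 1110 = (11/8 - 5) + 1110 = -29/8 + 1110 = 8851/8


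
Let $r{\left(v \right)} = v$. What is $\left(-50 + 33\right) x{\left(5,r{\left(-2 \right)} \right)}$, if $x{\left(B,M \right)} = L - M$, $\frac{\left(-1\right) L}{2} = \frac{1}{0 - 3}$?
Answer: $- \frac{136}{3} \approx -45.333$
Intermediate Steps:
$L = \frac{2}{3}$ ($L = - \frac{2}{0 - 3} = - \frac{2}{-3} = \left(-2\right) \left(- \frac{1}{3}\right) = \frac{2}{3} \approx 0.66667$)
$x{\left(B,M \right)} = \frac{2}{3} - M$
$\left(-50 + 33\right) x{\left(5,r{\left(-2 \right)} \right)} = \left(-50 + 33\right) \left(\frac{2}{3} - -2\right) = - 17 \left(\frac{2}{3} + 2\right) = \left(-17\right) \frac{8}{3} = - \frac{136}{3}$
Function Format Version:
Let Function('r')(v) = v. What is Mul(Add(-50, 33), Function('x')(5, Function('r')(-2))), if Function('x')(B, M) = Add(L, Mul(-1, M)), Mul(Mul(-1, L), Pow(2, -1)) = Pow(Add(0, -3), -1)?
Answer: Rational(-136, 3) ≈ -45.333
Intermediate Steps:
L = Rational(2, 3) (L = Mul(-2, Pow(Add(0, -3), -1)) = Mul(-2, Pow(-3, -1)) = Mul(-2, Rational(-1, 3)) = Rational(2, 3) ≈ 0.66667)
Function('x')(B, M) = Add(Rational(2, 3), Mul(-1, M))
Mul(Add(-50, 33), Function('x')(5, Function('r')(-2))) = Mul(Add(-50, 33), Add(Rational(2, 3), Mul(-1, -2))) = Mul(-17, Add(Rational(2, 3), 2)) = Mul(-17, Rational(8, 3)) = Rational(-136, 3)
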